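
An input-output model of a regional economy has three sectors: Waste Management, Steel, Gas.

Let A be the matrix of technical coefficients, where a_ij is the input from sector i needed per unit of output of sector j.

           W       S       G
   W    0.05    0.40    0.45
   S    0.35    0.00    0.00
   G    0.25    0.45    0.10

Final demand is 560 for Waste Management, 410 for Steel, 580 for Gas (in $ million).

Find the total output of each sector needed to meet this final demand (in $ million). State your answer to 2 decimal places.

I − A =
  [   0.95    -0.40    -0.45]
  [  -0.35     1.00     0.00]
  [  -0.25    -0.45     0.90]
Cofactors of I−A, C_ij = (−1)^(i+j)·(minor ij) (rows/columns in the sector order above):
  C_11 = (1.00)(0.90) − (0.00)(-0.45) = 0.9000
  C_12 = −[(-0.35)(0.90) − (0.00)(-0.25)] = 0.3150
  C_13 = (-0.35)(-0.45) − (1.00)(-0.25) = 0.4075
  C_21 = −[(-0.40)(0.90) − (-0.45)(-0.45)] = 0.5625
  C_22 = (0.95)(0.90) − (-0.45)(-0.25) = 0.7425
  C_23 = −[(0.95)(-0.45) − (-0.40)(-0.25)] = 0.5275
  C_31 = (-0.40)(0.00) − (-0.45)(1.00) = 0.4500
  C_32 = −[(0.95)(0.00) − (-0.45)(-0.35)] = 0.1575
  C_33 = (0.95)(1.00) − (-0.40)(-0.35) = 0.8100
det(I−A) = Σ_j (I−A)_1j·C_1j = (0.95)(0.9000) + (-0.40)(0.3150) + (-0.45)(0.4075) = 0.545625
adj(I−A) = Cᵀ =
  [ 0.9000   0.5625   0.4500]
  [ 0.3150   0.7425   0.1575]
  [ 0.4075   0.5275   0.8100]
(I − A)⁻¹ = adj(I−A) / det(I−A) ≈
  [   1.6495     1.0309     0.8247]
  [   0.5773     1.3608     0.2887]
  [   0.7468     0.9668     1.4845]
x = (I − A)⁻¹ d = adj(I−A)·d / det(I−A), with det(I−A) = 0.545625:
  x_W = (0.9000·560 + 0.5625·410 + 0.4500·580) / 0.545625 = 995.625 / 0.545625 ≈ 1824.74
  x_S = (0.3150·560 + 0.7425·410 + 0.1575·580) / 0.545625 = 572.175 / 0.545625 ≈ 1048.66
  x_G = (0.4075·560 + 0.5275·410 + 0.8100·580) / 0.545625 = 914.275 / 0.545625 ≈ 1675.65

x_W = 1824.74, x_S = 1048.66, x_G = 1675.65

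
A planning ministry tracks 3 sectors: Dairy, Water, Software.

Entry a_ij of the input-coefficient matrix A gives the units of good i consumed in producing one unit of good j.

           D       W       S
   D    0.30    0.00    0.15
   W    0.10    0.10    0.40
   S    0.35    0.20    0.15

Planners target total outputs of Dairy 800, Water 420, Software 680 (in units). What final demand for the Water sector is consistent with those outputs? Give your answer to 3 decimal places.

I − A =
  [   0.70     0.00    -0.15]
  [  -0.10     0.90    -0.40]
  [  -0.35    -0.20     0.85]
d = (I − A) x:
  d_D = (+0.70)·800 + (+0.00)·420 + (-0.15)·680 = 458.000
  d_W = (-0.10)·800 + (+0.90)·420 + (-0.40)·680 = 26.000
  d_S = (-0.35)·800 + (-0.20)·420 + (+0.85)·680 = 214.000

d_W = 26.000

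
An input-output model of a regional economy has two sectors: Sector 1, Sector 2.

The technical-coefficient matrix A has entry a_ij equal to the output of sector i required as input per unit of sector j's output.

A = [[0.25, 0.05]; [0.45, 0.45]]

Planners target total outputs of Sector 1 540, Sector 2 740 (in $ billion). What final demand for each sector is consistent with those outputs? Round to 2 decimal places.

I − A =
  [   0.75    -0.05]
  [  -0.45     0.55]
d = (I − A) x:
  d_1 = (+0.75)·540 + (-0.05)·740 = 368.00
  d_2 = (-0.45)·540 + (+0.55)·740 = 164.00

d_1 = 368.00, d_2 = 164.00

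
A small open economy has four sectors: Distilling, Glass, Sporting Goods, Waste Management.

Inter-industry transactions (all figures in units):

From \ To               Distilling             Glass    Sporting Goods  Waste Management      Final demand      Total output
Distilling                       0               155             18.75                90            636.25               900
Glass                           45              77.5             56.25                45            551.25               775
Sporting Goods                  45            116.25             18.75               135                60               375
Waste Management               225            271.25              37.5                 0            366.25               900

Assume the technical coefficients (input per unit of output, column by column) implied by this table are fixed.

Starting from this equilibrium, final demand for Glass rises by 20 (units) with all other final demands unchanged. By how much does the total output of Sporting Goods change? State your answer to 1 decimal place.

Δx_3 = 5.8

Technical coefficients a_ij = z_ij / X_j:
  a_11 = 0/900 = 0.00, a_21 = 45/900 = 0.05, a_31 = 45/900 = 0.05, a_41 = 225/900 = 0.25
  a_12 = 155/775 = 0.20, a_22 = 77.5/775 = 0.10, a_32 = 116.25/775 = 0.15, a_42 = 271.25/775 = 0.35
  a_13 = 18.75/375 = 0.05, a_23 = 56.25/375 = 0.15, a_33 = 18.75/375 = 0.05, a_43 = 37.5/375 = 0.10
  a_14 = 90/900 = 0.10, a_24 = 45/900 = 0.05, a_34 = 135/900 = 0.15, a_44 = 0/900 = 0.00
I − A =
  [   1.00    -0.20    -0.05    -0.10]
  [  -0.05     0.90    -0.15    -0.05]
  [  -0.05    -0.15     0.95    -0.15]
  [  -0.25    -0.35    -0.10     1.00]
Compute the cofactors C_ij = (−1)^(i+j)·(3×3 minor ij) of I−A; the adjugate is their transpose:
adj(I−A) = Cᵀ =
  [ 0.793750   0.231875   0.089375   0.104375]
  [ 0.072000   0.906375   0.154875   0.075750]
  [ 0.089875   0.218000   0.845750   0.146750]
  [ 0.232625   0.397000   0.161125   0.818875]
det(I−A) = Σ_j (I−A)_1j·C_1j = (1.00)(0.793750) + (-0.20)(0.072000) + (-0.05)(0.089875) + (-0.10)(0.232625) = 0.75159375
(I − A)⁻¹ = adj(I−A) / det(I−A) ≈
  [   1.0561     0.3085     0.1189     0.1389]
  [   0.0958     1.2059     0.2061     0.1008]
  [   0.1196     0.2901     1.1253     0.1953]
  [   0.3095     0.5282     0.2144     1.0895]
Δx = (I − A)⁻¹ Δd with Δd having +20 in the Glass component and 0 elsewhere.
So Δx_3 = L_32 · (+20), where L_32 = adj(I−A)_32 / det(I−A) = 0.218000 / 0.75159375.
Δx_3 = 0.218000 × (+20) / 0.75159375 = 4.36 / 0.75159375 ≈ 5.8.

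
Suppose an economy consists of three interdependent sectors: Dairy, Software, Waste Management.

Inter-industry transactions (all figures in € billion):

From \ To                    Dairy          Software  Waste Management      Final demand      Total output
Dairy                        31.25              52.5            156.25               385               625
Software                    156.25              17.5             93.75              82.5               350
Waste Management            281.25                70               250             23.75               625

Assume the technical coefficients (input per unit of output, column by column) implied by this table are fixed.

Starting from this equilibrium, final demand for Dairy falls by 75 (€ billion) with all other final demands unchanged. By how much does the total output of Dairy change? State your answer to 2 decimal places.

Technical coefficients a_ij = z_ij / X_j:
  a_DD = 31.25/625 = 0.05, a_SD = 156.25/625 = 0.25, a_WD = 281.25/625 = 0.45
  a_DS = 52.5/350 = 0.15, a_SS = 17.5/350 = 0.05, a_WS = 70/350 = 0.20
  a_DW = 156.25/625 = 0.25, a_SW = 93.75/625 = 0.15, a_WW = 250/625 = 0.40
I − A =
  [   0.95    -0.15    -0.25]
  [  -0.25     0.95    -0.15]
  [  -0.45    -0.20     0.60]
Cofactors of I−A, C_ij = (−1)^(i+j)·(minor ij) (rows/columns in the sector order above):
  C_11 = (0.95)(0.60) − (-0.15)(-0.20) = 0.5400
  C_12 = −[(-0.25)(0.60) − (-0.15)(-0.45)] = 0.2175
  C_13 = (-0.25)(-0.20) − (0.95)(-0.45) = 0.4775
  C_21 = −[(-0.15)(0.60) − (-0.25)(-0.20)] = 0.1400
  C_22 = (0.95)(0.60) − (-0.25)(-0.45) = 0.4575
  C_23 = −[(0.95)(-0.20) − (-0.15)(-0.45)] = 0.2575
  C_31 = (-0.15)(-0.15) − (-0.25)(0.95) = 0.2600
  C_32 = −[(0.95)(-0.15) − (-0.25)(-0.25)] = 0.2050
  C_33 = (0.95)(0.95) − (-0.15)(-0.25) = 0.8650
det(I−A) = Σ_j (I−A)_1j·C_1j = (0.95)(0.5400) + (-0.15)(0.2175) + (-0.25)(0.4775) = 0.3610
adj(I−A) = Cᵀ =
  [ 0.5400   0.1400   0.2600]
  [ 0.2175   0.4575   0.2050]
  [ 0.4775   0.2575   0.8650]
(I − A)⁻¹ = adj(I−A) / det(I−A) ≈
  [   1.4958     0.3878     0.7202]
  [   0.6025     1.2673     0.5679]
  [   1.3227     0.7133     2.3961]
Δx = (I − A)⁻¹ Δd with Δd having -75 in the Dairy component and 0 elsewhere.
So Δx_D = L_DD · (-75), where L_DD = adj(I−A)_DD / det(I−A) = 0.5400 / 0.3610.
Δx_D = 0.5400 × (-75) / 0.3610 = -40.50 / 0.3610 ≈ -112.19.

Δx_D = -112.19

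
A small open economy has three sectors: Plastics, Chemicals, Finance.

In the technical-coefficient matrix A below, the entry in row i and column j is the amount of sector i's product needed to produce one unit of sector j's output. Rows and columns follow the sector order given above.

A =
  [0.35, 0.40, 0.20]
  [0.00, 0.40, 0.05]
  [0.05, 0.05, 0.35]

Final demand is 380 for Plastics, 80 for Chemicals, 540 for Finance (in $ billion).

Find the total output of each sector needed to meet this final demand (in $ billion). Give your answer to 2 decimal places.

x_P = 998.26, x_C = 210.31, x_F = 923.74

I − A =
  [   0.65    -0.40    -0.20]
  [   0.00     0.60    -0.05]
  [  -0.05    -0.05     0.65]
Cofactors of I−A, C_ij = (−1)^(i+j)·(minor ij) (rows/columns in the sector order above):
  C_11 = (0.60)(0.65) − (-0.05)(-0.05) = 0.3875
  C_12 = −[(0.00)(0.65) − (-0.05)(-0.05)] = 0.0025
  C_13 = (0.00)(-0.05) − (0.60)(-0.05) = 0.0300
  C_21 = −[(-0.40)(0.65) − (-0.20)(-0.05)] = 0.2700
  C_22 = (0.65)(0.65) − (-0.20)(-0.05) = 0.4125
  C_23 = −[(0.65)(-0.05) − (-0.40)(-0.05)] = 0.0525
  C_31 = (-0.40)(-0.05) − (-0.20)(0.60) = 0.1400
  C_32 = −[(0.65)(-0.05) − (-0.20)(0.00)] = 0.0325
  C_33 = (0.65)(0.60) − (-0.40)(0.00) = 0.3900
det(I−A) = Σ_j (I−A)_1j·C_1j = (0.65)(0.3875) + (-0.40)(0.0025) + (-0.20)(0.0300) = 0.244875
adj(I−A) = Cᵀ =
  [ 0.3875   0.2700   0.1400]
  [ 0.0025   0.4125   0.0325]
  [ 0.0300   0.0525   0.3900]
(I − A)⁻¹ = adj(I−A) / det(I−A) ≈
  [   1.5824     1.1026     0.5717]
  [   0.0102     1.6845     0.1327]
  [   0.1225     0.2144     1.5926]
x = (I − A)⁻¹ d = adj(I−A)·d / det(I−A), with det(I−A) = 0.244875:
  x_P = (0.3875·380 + 0.2700·80 + 0.1400·540) / 0.244875 = 244.45 / 0.244875 ≈ 998.26
  x_C = (0.0025·380 + 0.4125·80 + 0.0325·540) / 0.244875 = 51.50 / 0.244875 ≈ 210.31
  x_F = (0.0300·380 + 0.0525·80 + 0.3900·540) / 0.244875 = 226.20 / 0.244875 ≈ 923.74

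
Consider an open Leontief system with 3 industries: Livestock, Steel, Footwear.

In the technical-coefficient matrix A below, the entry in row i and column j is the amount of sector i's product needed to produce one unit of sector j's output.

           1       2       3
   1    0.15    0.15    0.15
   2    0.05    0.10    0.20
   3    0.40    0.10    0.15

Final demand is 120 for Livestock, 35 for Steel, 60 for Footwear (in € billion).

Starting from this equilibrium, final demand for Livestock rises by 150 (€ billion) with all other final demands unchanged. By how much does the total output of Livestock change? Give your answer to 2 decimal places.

I − A =
  [   0.85    -0.15    -0.15]
  [  -0.05     0.90    -0.20]
  [  -0.40    -0.10     0.85]
Cofactors of I−A, C_ij = (−1)^(i+j)·(minor ij) (rows/columns in the sector order above):
  C_11 = (0.90)(0.85) − (-0.20)(-0.10) = 0.7450
  C_12 = −[(-0.05)(0.85) − (-0.20)(-0.40)] = 0.1225
  C_13 = (-0.05)(-0.10) − (0.90)(-0.40) = 0.3650
  C_21 = −[(-0.15)(0.85) − (-0.15)(-0.10)] = 0.1425
  C_22 = (0.85)(0.85) − (-0.15)(-0.40) = 0.6625
  C_23 = −[(0.85)(-0.10) − (-0.15)(-0.40)] = 0.1450
  C_31 = (-0.15)(-0.20) − (-0.15)(0.90) = 0.1650
  C_32 = −[(0.85)(-0.20) − (-0.15)(-0.05)] = 0.1775
  C_33 = (0.85)(0.90) − (-0.15)(-0.05) = 0.7575
det(I−A) = Σ_j (I−A)_1j·C_1j = (0.85)(0.7450) + (-0.15)(0.1225) + (-0.15)(0.3650) = 0.560125
adj(I−A) = Cᵀ =
  [ 0.7450   0.1425   0.1650]
  [ 0.1225   0.6625   0.1775]
  [ 0.3650   0.1450   0.7575]
(I − A)⁻¹ = adj(I−A) / det(I−A) ≈
  [   1.3301     0.2544     0.2946]
  [   0.2187     1.1828     0.3169]
  [   0.6516     0.2589     1.3524]
Δx = (I − A)⁻¹ Δd with Δd having +150 in the Livestock component and 0 elsewhere.
So Δx_1 = L_11 · (+150), where L_11 = adj(I−A)_11 / det(I−A) = 0.7450 / 0.560125.
Δx_1 = 0.7450 × (+150) / 0.560125 = 111.75 / 0.560125 ≈ 199.51.

Δx_1 = 199.51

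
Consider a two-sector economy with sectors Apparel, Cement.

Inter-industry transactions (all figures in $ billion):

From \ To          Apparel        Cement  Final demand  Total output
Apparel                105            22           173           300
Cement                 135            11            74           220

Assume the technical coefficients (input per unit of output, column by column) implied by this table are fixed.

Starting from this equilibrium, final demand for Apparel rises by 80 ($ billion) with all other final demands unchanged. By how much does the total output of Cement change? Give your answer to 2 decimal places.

Δx_C = 62.88

Technical coefficients a_ij = z_ij / X_j:
  a_AA = 105/300 = 0.35, a_CA = 135/300 = 0.45
  a_AC = 22/220 = 0.10, a_CC = 11/220 = 0.05
I − A =
  [   0.65    -0.10]
  [  -0.45     0.95]
det(I−A) = (0.65)(0.95) − (-0.10)(-0.45) = 0.5725
adj(I−A) = [[0.95, 0.10], [0.45, 0.65]]
(I − A)⁻¹ = adj(I−A) / det(I−A) ≈
  [   1.6594     0.1747]
  [   0.7860     1.1354]
Δx = (I − A)⁻¹ Δd with Δd having +80 in the Apparel component and 0 elsewhere.
So Δx_C = L_CA · (+80), where L_CA = adj(I−A)_CA / det(I−A) = 0.45 / 0.5725.
Δx_C = 0.45 × (+80) / 0.5725 = 36.00 / 0.5725 ≈ 62.88.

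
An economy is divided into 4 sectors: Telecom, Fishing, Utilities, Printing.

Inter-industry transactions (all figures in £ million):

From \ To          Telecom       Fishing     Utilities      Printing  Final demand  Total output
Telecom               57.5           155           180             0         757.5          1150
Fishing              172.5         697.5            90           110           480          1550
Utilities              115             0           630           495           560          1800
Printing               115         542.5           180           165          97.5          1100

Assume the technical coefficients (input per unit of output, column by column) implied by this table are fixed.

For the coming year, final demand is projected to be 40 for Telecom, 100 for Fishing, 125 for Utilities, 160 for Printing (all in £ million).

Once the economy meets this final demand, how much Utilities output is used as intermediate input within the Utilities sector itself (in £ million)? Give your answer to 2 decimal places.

Technical coefficients a_ij = z_ij / X_j:
  a_11 = 57.5/1150 = 0.05, a_21 = 172.5/1150 = 0.15, a_31 = 115/1150 = 0.10, a_41 = 115/1150 = 0.10
  a_12 = 155/1550 = 0.10, a_22 = 697.5/1550 = 0.45, a_32 = 0/1550 = 0.00, a_42 = 542.5/1550 = 0.35
  a_13 = 180/1800 = 0.10, a_23 = 90/1800 = 0.05, a_33 = 630/1800 = 0.35, a_43 = 180/1800 = 0.10
  a_14 = 0/1100 = 0.00, a_24 = 110/1100 = 0.10, a_34 = 495/1100 = 0.45, a_44 = 165/1100 = 0.15
I − A =
  [   0.95    -0.10    -0.10     0.00]
  [  -0.15     0.55    -0.05    -0.10]
  [  -0.10     0.00     0.65    -0.45]
  [  -0.10    -0.35    -0.10     0.85]
Compute the cofactors C_ij = (−1)^(i+j)·(3×3 minor ij) of I−A; the adjugate is their transpose:
adj(I−A) = Cᵀ =
  [ 0.248500   0.066500   0.048500   0.033500]
  [ 0.090125   0.469125   0.063625   0.088875]
  [ 0.091625   0.162625   0.397125   0.229375]
  [ 0.077125   0.220125   0.078625   0.323875]
det(I−A) = Σ_j (I−A)_1j·C_1j = (0.95)(0.248500) + (-0.10)(0.090125) + (-0.10)(0.091625) + (0.00)(0.077125) = 0.2179
(I − A)⁻¹ = adj(I−A) / det(I−A) ≈
  [   1.1404     0.3052     0.2226     0.1537]
  [   0.4136     2.1529     0.2920     0.4079]
  [   0.4205     0.7463     1.8225     1.0527]
  [   0.3539     1.0102     0.3608     1.4863]
First solve x = (I − A)⁻¹ d = adj(I−A)·d / det(I−A); in particular x_3 = (0.091625·40 + 0.162625·100 + 0.397125·125 + 0.229375·160) / 0.2179 = 106.268125 / 0.2179 ≈ 487.6922.
Intermediate flow from 3 to 3: z_33 = a_33 · x_3 = 0.35 × 106.268125 / 0.2179 = 37.19384375 / 0.2179 ≈ 170.69.

z_33 = 170.69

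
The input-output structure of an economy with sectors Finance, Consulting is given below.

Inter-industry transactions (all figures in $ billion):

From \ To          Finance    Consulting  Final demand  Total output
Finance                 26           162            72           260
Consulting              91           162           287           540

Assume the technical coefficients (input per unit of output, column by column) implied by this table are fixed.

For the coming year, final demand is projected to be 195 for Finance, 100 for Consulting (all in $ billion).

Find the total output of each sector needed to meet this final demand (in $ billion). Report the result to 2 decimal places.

x_F = 317.14, x_C = 301.43

Technical coefficients a_ij = z_ij / X_j:
  a_FF = 26/260 = 0.10, a_CF = 91/260 = 0.35
  a_FC = 162/540 = 0.30, a_CC = 162/540 = 0.30
I − A =
  [   0.90    -0.30]
  [  -0.35     0.70]
det(I−A) = (0.90)(0.70) − (-0.30)(-0.35) = 0.5250
adj(I−A) = [[0.70, 0.30], [0.35, 0.90]]
(I − A)⁻¹ = adj(I−A) / det(I−A) ≈
  [   1.3333     0.5714]
  [   0.6667     1.7143]
x = (I − A)⁻¹ d = adj(I−A)·d / det(I−A), with det(I−A) = 0.5250:
  x_F = (0.70·195 + 0.30·100) / 0.5250 = 166.50 / 0.5250 ≈ 317.14
  x_C = (0.35·195 + 0.90·100) / 0.5250 = 158.25 / 0.5250 ≈ 301.43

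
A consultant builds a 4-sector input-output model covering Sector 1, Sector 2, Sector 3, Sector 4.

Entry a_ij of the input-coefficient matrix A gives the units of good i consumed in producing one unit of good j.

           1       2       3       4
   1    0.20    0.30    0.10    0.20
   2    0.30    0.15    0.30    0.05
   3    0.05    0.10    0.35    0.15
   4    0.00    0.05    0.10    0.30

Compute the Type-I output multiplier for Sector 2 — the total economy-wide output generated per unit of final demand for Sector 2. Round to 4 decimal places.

I − A =
  [   0.80    -0.30    -0.10    -0.20]
  [  -0.30     0.85    -0.30    -0.05]
  [  -0.05    -0.10     0.65    -0.15]
  [   0.00    -0.05    -0.10     0.70]
Compute the cofactors C_ij = (−1)^(i+j)·(3×3 minor ij) of I−A; the adjugate is their transpose:
adj(I−A) = Cᵀ =
  [ 0.348625   0.148250   0.143750   0.141000]
  [ 0.142750   0.347500   0.199000   0.108250]
  [ 0.052875   0.073000   0.408000   0.107750]
  [ 0.017750   0.035250   0.072500   0.347750]
det(I−A) = Σ_j (I−A)_1j·C_1j = (0.80)(0.348625) + (-0.30)(0.142750) + (-0.10)(0.052875) + (-0.20)(0.017750) = 0.2272375
(I − A)⁻¹ = adj(I−A) / det(I−A) ≈
  [   1.53419     0.65240     0.63260     0.62050]
  [   0.62820     1.52924     0.87574     0.47637]
  [   0.23269     0.32125     1.79548     0.47417]
  [   0.07811     0.15512     0.31905     1.53034]
The output multiplier for sector j is the column-j sum of the Leontief inverse (I − A)⁻¹ = adj(I−A) / det(I−A).
Column 2 of adj(I−A): (0.148250, 0.347500, 0.073000, 0.035250); det(I−A) = 0.2272375.
m_2 = (0.148250 + 0.347500 + 0.073000 + 0.035250) / 0.2272375 = 0.604 / 0.2272375 ≈ 2.6580.

m_2 = 2.6580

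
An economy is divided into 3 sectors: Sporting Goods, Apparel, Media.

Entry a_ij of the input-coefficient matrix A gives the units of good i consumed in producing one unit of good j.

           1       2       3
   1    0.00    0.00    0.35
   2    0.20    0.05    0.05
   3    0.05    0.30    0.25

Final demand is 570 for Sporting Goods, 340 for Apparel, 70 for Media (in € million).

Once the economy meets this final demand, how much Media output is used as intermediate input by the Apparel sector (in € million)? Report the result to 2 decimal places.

I − A =
  [   1.00     0.00    -0.35]
  [  -0.20     0.95    -0.05]
  [  -0.05    -0.30     0.75]
Cofactors of I−A, C_ij = (−1)^(i+j)·(minor ij) (rows/columns in the sector order above):
  C_11 = (0.95)(0.75) − (-0.05)(-0.30) = 0.6975
  C_12 = −[(-0.20)(0.75) − (-0.05)(-0.05)] = 0.1525
  C_13 = (-0.20)(-0.30) − (0.95)(-0.05) = 0.1075
  C_21 = −[(0.00)(0.75) − (-0.35)(-0.30)] = 0.1050
  C_22 = (1.00)(0.75) − (-0.35)(-0.05) = 0.7325
  C_23 = −[(1.00)(-0.30) − (0.00)(-0.05)] = 0.3000
  C_31 = (0.00)(-0.05) − (-0.35)(0.95) = 0.3325
  C_32 = −[(1.00)(-0.05) − (-0.35)(-0.20)] = 0.1200
  C_33 = (1.00)(0.95) − (0.00)(-0.20) = 0.9500
det(I−A) = Σ_j (I−A)_1j·C_1j = (1.00)(0.6975) + (0.00)(0.1525) + (-0.35)(0.1075) = 0.659875
adj(I−A) = Cᵀ =
  [ 0.6975   0.1050   0.3325]
  [ 0.1525   0.7325   0.1200]
  [ 0.1075   0.3000   0.9500]
(I − A)⁻¹ = adj(I−A) / det(I−A) ≈
  [   1.0570     0.1591     0.5039]
  [   0.2311     1.1101     0.1819]
  [   0.1629     0.4546     1.4397]
First solve x = (I − A)⁻¹ d = adj(I−A)·d / det(I−A); in particular x_2 = (0.1525·570 + 0.7325·340 + 0.1200·70) / 0.659875 = 344.375 / 0.659875 ≈ 521.8791.
Intermediate flow from 3 to 2: z_32 = a_32 · x_2 = 0.30 × 344.375 / 0.659875 = 103.3125 / 0.659875 ≈ 156.56.

z_32 = 156.56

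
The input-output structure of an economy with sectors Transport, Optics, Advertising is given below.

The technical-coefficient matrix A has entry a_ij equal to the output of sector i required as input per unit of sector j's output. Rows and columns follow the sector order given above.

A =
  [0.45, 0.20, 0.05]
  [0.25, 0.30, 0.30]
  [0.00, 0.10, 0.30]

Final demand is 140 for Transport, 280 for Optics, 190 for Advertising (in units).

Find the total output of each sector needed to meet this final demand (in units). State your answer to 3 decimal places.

x_T = 567.705, x_O = 765.975, x_A = 380.854

I − A =
  [   0.55    -0.20    -0.05]
  [  -0.25     0.70    -0.30]
  [   0.00    -0.10     0.70]
Cofactors of I−A, C_ij = (−1)^(i+j)·(minor ij) (rows/columns in the sector order above):
  C_11 = (0.70)(0.70) − (-0.30)(-0.10) = 0.4600
  C_12 = −[(-0.25)(0.70) − (-0.30)(0.00)] = 0.1750
  C_13 = (-0.25)(-0.10) − (0.70)(0.00) = 0.0250
  C_21 = −[(-0.20)(0.70) − (-0.05)(-0.10)] = 0.1450
  C_22 = (0.55)(0.70) − (-0.05)(0.00) = 0.3850
  C_23 = −[(0.55)(-0.10) − (-0.20)(0.00)] = 0.0550
  C_31 = (-0.20)(-0.30) − (-0.05)(0.70) = 0.0950
  C_32 = −[(0.55)(-0.30) − (-0.05)(-0.25)] = 0.1775
  C_33 = (0.55)(0.70) − (-0.20)(-0.25) = 0.3350
det(I−A) = Σ_j (I−A)_1j·C_1j = (0.55)(0.4600) + (-0.20)(0.1750) + (-0.05)(0.0250) = 0.21675
adj(I−A) = Cᵀ =
  [ 0.4600   0.1450   0.0950]
  [ 0.1750   0.3850   0.1775]
  [ 0.0250   0.0550   0.3350]
(I − A)⁻¹ = adj(I−A) / det(I−A) ≈
  [   2.1223     0.6690     0.4383]
  [   0.8074     1.7762     0.8189]
  [   0.1153     0.2537     1.5456]
x = (I − A)⁻¹ d = adj(I−A)·d / det(I−A), with det(I−A) = 0.21675:
  x_T = (0.4600·140 + 0.1450·280 + 0.0950·190) / 0.21675 = 123.05 / 0.21675 ≈ 567.705
  x_O = (0.1750·140 + 0.3850·280 + 0.1775·190) / 0.21675 = 166.025 / 0.21675 ≈ 765.975
  x_A = (0.0250·140 + 0.0550·280 + 0.3350·190) / 0.21675 = 82.55 / 0.21675 ≈ 380.854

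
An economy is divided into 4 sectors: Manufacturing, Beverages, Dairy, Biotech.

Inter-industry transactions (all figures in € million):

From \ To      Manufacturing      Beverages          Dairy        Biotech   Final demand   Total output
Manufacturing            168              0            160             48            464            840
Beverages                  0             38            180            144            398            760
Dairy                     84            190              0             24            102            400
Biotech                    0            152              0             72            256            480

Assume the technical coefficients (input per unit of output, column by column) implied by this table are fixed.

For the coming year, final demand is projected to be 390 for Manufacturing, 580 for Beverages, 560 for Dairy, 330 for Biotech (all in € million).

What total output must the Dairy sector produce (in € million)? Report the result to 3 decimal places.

Technical coefficients a_ij = z_ij / X_j:
  a_11 = 168/840 = 0.20, a_21 = 0/840 = 0.00, a_31 = 84/840 = 0.10, a_41 = 0/840 = 0.00
  a_12 = 0/760 = 0.00, a_22 = 38/760 = 0.05, a_32 = 190/760 = 0.25, a_42 = 152/760 = 0.20
  a_13 = 160/400 = 0.40, a_23 = 180/400 = 0.45, a_33 = 0/400 = 0.00, a_43 = 0/400 = 0.00
  a_14 = 48/480 = 0.10, a_24 = 144/480 = 0.30, a_34 = 24/480 = 0.05, a_44 = 72/480 = 0.15
I − A =
  [   0.80     0.00    -0.40    -0.10]
  [   0.00     0.95    -0.45    -0.30]
  [  -0.10    -0.25     1.00    -0.05]
  [   0.00    -0.20     0.00     0.85]
Compute the cofactors C_ij = (−1)^(i+j)·(3×3 minor ij) of I−A; the adjugate is their transpose:
adj(I−A) = Cᵀ =
  [ 0.647375   0.109000   0.308000   0.132750]
  [ 0.038250   0.646000   0.306000   0.250500]
  [ 0.074750   0.180000   0.598000   0.107500]
  [ 0.009000   0.152000   0.072000   0.632000]
det(I−A) = Σ_j (I−A)_1j·C_1j = (0.80)(0.647375) + (0.00)(0.038250) + (-0.40)(0.074750) + (-0.10)(0.009000) = 0.4871
(I − A)⁻¹ = adj(I−A) / det(I−A) ≈
  [   1.3290     0.2238     0.6323     0.2725]
  [   0.0785     1.3262     0.6282     0.5143]
  [   0.1535     0.3695     1.2277     0.2207]
  [   0.0185     0.3121     0.1478     1.2975]
x = (I − A)⁻¹ d = adj(I−A)·d / det(I−A), with det(I−A) = 0.4871:
  x_1 = (0.647375·390 + 0.109000·580 + 0.308000·560 + 0.132750·330) / 0.4871 = 531.98375 / 0.4871 ≈ 1092.145
  x_2 = (0.038250·390 + 0.646000·580 + 0.306000·560 + 0.250500·330) / 0.4871 = 643.6225 / 0.4871 ≈ 1321.335
  x_3 = (0.074750·390 + 0.180000·580 + 0.598000·560 + 0.107500·330) / 0.4871 = 503.9075 / 0.4871 ≈ 1034.505
  x_4 = (0.009000·390 + 0.152000·580 + 0.072000·560 + 0.632000·330) / 0.4871 = 340.55 / 0.4871 ≈ 699.138

x_3 = 1034.505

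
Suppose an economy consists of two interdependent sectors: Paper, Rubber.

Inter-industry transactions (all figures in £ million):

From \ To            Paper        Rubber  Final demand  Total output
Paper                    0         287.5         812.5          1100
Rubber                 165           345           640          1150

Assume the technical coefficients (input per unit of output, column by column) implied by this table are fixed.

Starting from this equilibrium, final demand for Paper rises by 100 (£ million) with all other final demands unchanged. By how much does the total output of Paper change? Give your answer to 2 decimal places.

Δx_1 = 105.66

Technical coefficients a_ij = z_ij / X_j:
  a_11 = 0/1100 = 0.00, a_21 = 165/1100 = 0.15
  a_12 = 287.5/1150 = 0.25, a_22 = 345/1150 = 0.30
I − A =
  [   1.00    -0.25]
  [  -0.15     0.70]
det(I−A) = (1.00)(0.70) − (-0.25)(-0.15) = 0.6625
adj(I−A) = [[0.70, 0.25], [0.15, 1.00]]
(I − A)⁻¹ = adj(I−A) / det(I−A) ≈
  [   1.0566     0.3774]
  [   0.2264     1.5094]
Δx = (I − A)⁻¹ Δd with Δd having +100 in the Paper component and 0 elsewhere.
So Δx_1 = L_11 · (+100), where L_11 = adj(I−A)_11 / det(I−A) = 0.70 / 0.6625.
Δx_1 = 0.70 × (+100) / 0.6625 = 70.00 / 0.6625 ≈ 105.66.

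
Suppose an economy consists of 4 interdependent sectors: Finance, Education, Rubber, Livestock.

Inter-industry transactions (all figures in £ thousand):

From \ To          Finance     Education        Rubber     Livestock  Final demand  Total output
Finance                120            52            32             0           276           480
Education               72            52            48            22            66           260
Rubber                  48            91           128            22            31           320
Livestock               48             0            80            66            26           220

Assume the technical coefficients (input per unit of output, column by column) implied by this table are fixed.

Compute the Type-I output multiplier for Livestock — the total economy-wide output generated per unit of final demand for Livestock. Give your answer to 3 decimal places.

Technical coefficients a_ij = z_ij / X_j:
  a_11 = 120/480 = 0.25, a_21 = 72/480 = 0.15, a_31 = 48/480 = 0.10, a_41 = 48/480 = 0.10
  a_12 = 52/260 = 0.20, a_22 = 52/260 = 0.20, a_32 = 91/260 = 0.35, a_42 = 0/260 = 0.00
  a_13 = 32/320 = 0.10, a_23 = 48/320 = 0.15, a_33 = 128/320 = 0.40, a_43 = 80/320 = 0.25
  a_14 = 0/220 = 0.00, a_24 = 22/220 = 0.10, a_34 = 22/220 = 0.10, a_44 = 66/220 = 0.30
I − A =
  [   0.75    -0.20    -0.10     0.00]
  [  -0.15     0.80    -0.15    -0.10]
  [  -0.10    -0.35     0.60    -0.10]
  [  -0.10     0.00    -0.25     0.70]
Compute the cofactors C_ij = (−1)^(i+j)·(3×3 minor ij) of I−A; the adjugate is their transpose:
adj(I−A) = Cᵀ =
  [ 0.270500   0.103500   0.082000   0.026500]
  [ 0.079750   0.288250   0.109000   0.056750]
  [ 0.104250   0.199750   0.397000   0.085250]
  [ 0.075875   0.086125   0.153500   0.286375]
det(I−A) = Σ_j (I−A)_1j·C_1j = (0.75)(0.270500) + (-0.20)(0.079750) + (-0.10)(0.104250) + (0.00)(0.075875) = 0.1765
(I − A)⁻¹ = adj(I−A) / det(I−A) ≈
  [   1.5326     0.5864     0.4646     0.1501]
  [   0.4518     1.6331     0.6176     0.3215]
  [   0.5907     1.1317     2.2493     0.4830]
  [   0.4299     0.4880     0.8697     1.6225]
The output multiplier for sector j is the column-j sum of the Leontief inverse (I − A)⁻¹ = adj(I−A) / det(I−A).
Column 4 of adj(I−A): (0.026500, 0.056750, 0.085250, 0.286375); det(I−A) = 0.1765.
m_4 = (0.026500 + 0.056750 + 0.085250 + 0.286375) / 0.1765 = 0.454875 / 0.1765 ≈ 2.577.

m_4 = 2.577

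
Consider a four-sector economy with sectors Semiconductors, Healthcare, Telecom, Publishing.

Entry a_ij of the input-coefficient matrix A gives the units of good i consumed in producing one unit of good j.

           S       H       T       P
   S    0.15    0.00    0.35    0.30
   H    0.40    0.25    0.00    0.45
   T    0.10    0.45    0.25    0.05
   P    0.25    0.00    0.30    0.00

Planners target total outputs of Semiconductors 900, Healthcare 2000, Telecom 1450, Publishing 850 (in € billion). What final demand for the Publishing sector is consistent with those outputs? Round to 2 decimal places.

d_P = 190.00

I − A =
  [   0.85     0.00    -0.35    -0.30]
  [  -0.40     0.75     0.00    -0.45]
  [  -0.10    -0.45     0.75    -0.05]
  [  -0.25     0.00    -0.30     1.00]
d = (I − A) x:
  d_S = (+0.85)·900 + (+0.00)·2000 + (-0.35)·1450 + (-0.30)·850 = 2.50
  d_H = (-0.40)·900 + (+0.75)·2000 + (+0.00)·1450 + (-0.45)·850 = 757.50
  d_T = (-0.10)·900 + (-0.45)·2000 + (+0.75)·1450 + (-0.05)·850 = 55.00
  d_P = (-0.25)·900 + (+0.00)·2000 + (-0.30)·1450 + (+1.00)·850 = 190.00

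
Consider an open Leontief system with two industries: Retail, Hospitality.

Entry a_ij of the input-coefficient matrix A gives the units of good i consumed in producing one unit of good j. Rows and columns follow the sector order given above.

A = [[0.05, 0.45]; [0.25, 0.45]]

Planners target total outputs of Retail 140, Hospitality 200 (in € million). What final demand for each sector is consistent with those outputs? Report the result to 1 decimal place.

I − A =
  [   0.95    -0.45]
  [  -0.25     0.55]
d = (I − A) x:
  d_R = (+0.95)·140 + (-0.45)·200 = 43.0
  d_H = (-0.25)·140 + (+0.55)·200 = 75.0

d_R = 43.0, d_H = 75.0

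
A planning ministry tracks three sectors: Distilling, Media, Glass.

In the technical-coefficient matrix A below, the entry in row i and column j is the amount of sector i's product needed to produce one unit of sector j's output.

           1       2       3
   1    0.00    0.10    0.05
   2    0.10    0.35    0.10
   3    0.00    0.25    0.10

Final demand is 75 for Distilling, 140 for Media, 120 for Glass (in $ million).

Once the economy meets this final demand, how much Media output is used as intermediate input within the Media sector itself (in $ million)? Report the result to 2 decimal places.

z_22 = 92.54

I − A =
  [   1.00    -0.10    -0.05]
  [  -0.10     0.65    -0.10]
  [   0.00    -0.25     0.90]
Cofactors of I−A, C_ij = (−1)^(i+j)·(minor ij) (rows/columns in the sector order above):
  C_11 = (0.65)(0.90) − (-0.10)(-0.25) = 0.5600
  C_12 = −[(-0.10)(0.90) − (-0.10)(0.00)] = 0.0900
  C_13 = (-0.10)(-0.25) − (0.65)(0.00) = 0.0250
  C_21 = −[(-0.10)(0.90) − (-0.05)(-0.25)] = 0.1025
  C_22 = (1.00)(0.90) − (-0.05)(0.00) = 0.9000
  C_23 = −[(1.00)(-0.25) − (-0.10)(0.00)] = 0.2500
  C_31 = (-0.10)(-0.10) − (-0.05)(0.65) = 0.0425
  C_32 = −[(1.00)(-0.10) − (-0.05)(-0.10)] = 0.1050
  C_33 = (1.00)(0.65) − (-0.10)(-0.10) = 0.6400
det(I−A) = Σ_j (I−A)_1j·C_1j = (1.00)(0.5600) + (-0.10)(0.0900) + (-0.05)(0.0250) = 0.54975
adj(I−A) = Cᵀ =
  [ 0.5600   0.1025   0.0425]
  [ 0.0900   0.9000   0.1050]
  [ 0.0250   0.2500   0.6400]
(I − A)⁻¹ = adj(I−A) / det(I−A) ≈
  [   1.0186     0.1864     0.0773]
  [   0.1637     1.6371     0.1910]
  [   0.0455     0.4548     1.1642]
First solve x = (I − A)⁻¹ d = adj(I−A)·d / det(I−A); in particular x_2 = (0.0900·75 + 0.9000·140 + 0.1050·120) / 0.54975 = 145.35 / 0.54975 ≈ 264.3929.
Intermediate flow from 2 to 2: z_22 = a_22 · x_2 = 0.35 × 145.35 / 0.54975 = 50.8725 / 0.54975 ≈ 92.54.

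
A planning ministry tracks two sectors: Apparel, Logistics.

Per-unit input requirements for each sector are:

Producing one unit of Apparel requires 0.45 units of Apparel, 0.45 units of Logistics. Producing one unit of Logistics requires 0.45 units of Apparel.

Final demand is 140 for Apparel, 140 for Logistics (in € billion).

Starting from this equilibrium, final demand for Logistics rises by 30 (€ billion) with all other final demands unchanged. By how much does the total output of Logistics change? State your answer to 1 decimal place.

I − A =
  [   0.55    -0.45]
  [  -0.45     1.00]
det(I−A) = (0.55)(1.00) − (-0.45)(-0.45) = 0.3475
adj(I−A) = [[1.00, 0.45], [0.45, 0.55]]
(I − A)⁻¹ = adj(I−A) / det(I−A) ≈
  [   2.8777     1.2950]
  [   1.2950     1.5827]
Δx = (I − A)⁻¹ Δd with Δd having +30 in the Logistics component and 0 elsewhere.
So Δx_L = L_LL · (+30), where L_LL = adj(I−A)_LL / det(I−A) = 0.55 / 0.3475.
Δx_L = 0.55 × (+30) / 0.3475 = 16.50 / 0.3475 ≈ 47.5.

Δx_L = 47.5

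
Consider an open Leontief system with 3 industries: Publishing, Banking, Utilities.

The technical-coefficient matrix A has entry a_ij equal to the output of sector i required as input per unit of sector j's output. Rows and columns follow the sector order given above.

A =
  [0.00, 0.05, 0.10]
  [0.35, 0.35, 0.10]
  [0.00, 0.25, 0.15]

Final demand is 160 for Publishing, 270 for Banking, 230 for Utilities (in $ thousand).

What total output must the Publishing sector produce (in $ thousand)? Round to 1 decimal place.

x_1 = 235.6

I − A =
  [   1.00    -0.05    -0.10]
  [  -0.35     0.65    -0.10]
  [   0.00    -0.25     0.85]
Cofactors of I−A, C_ij = (−1)^(i+j)·(minor ij) (rows/columns in the sector order above):
  C_11 = (0.65)(0.85) − (-0.10)(-0.25) = 0.5275
  C_12 = −[(-0.35)(0.85) − (-0.10)(0.00)] = 0.2975
  C_13 = (-0.35)(-0.25) − (0.65)(0.00) = 0.0875
  C_21 = −[(-0.05)(0.85) − (-0.10)(-0.25)] = 0.0675
  C_22 = (1.00)(0.85) − (-0.10)(0.00) = 0.8500
  C_23 = −[(1.00)(-0.25) − (-0.05)(0.00)] = 0.2500
  C_31 = (-0.05)(-0.10) − (-0.10)(0.65) = 0.0700
  C_32 = −[(1.00)(-0.10) − (-0.10)(-0.35)] = 0.1350
  C_33 = (1.00)(0.65) − (-0.05)(-0.35) = 0.6325
det(I−A) = Σ_j (I−A)_1j·C_1j = (1.00)(0.5275) + (-0.05)(0.2975) + (-0.10)(0.0875) = 0.503875
adj(I−A) = Cᵀ =
  [ 0.5275   0.0675   0.0700]
  [ 0.2975   0.8500   0.1350]
  [ 0.0875   0.2500   0.6325]
(I − A)⁻¹ = adj(I−A) / det(I−A) ≈
  [   1.0469     0.1340     0.1389]
  [   0.5904     1.6869     0.2679]
  [   0.1737     0.4962     1.2553]
x = (I − A)⁻¹ d = adj(I−A)·d / det(I−A), with det(I−A) = 0.503875:
  x_1 = (0.5275·160 + 0.0675·270 + 0.0700·230) / 0.503875 = 118.725 / 0.503875 ≈ 235.6
  x_2 = (0.2975·160 + 0.8500·270 + 0.1350·230) / 0.503875 = 308.15 / 0.503875 ≈ 611.6
  x_3 = (0.0875·160 + 0.2500·270 + 0.6325·230) / 0.503875 = 226.975 / 0.503875 ≈ 450.5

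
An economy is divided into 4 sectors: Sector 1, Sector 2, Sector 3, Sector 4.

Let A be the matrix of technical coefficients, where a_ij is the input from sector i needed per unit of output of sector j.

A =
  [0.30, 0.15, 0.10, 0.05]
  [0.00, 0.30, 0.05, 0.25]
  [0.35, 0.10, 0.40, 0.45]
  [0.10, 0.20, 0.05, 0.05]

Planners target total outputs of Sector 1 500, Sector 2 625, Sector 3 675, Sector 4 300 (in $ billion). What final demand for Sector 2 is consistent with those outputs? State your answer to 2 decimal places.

I − A =
  [   0.70    -0.15    -0.10    -0.05]
  [   0.00     0.70    -0.05    -0.25]
  [  -0.35    -0.10     0.60    -0.45]
  [  -0.10    -0.20    -0.05     0.95]
d = (I − A) x:
  d_1 = (+0.70)·500 + (-0.15)·625 + (-0.10)·675 + (-0.05)·300 = 173.75
  d_2 = (+0.00)·500 + (+0.70)·625 + (-0.05)·675 + (-0.25)·300 = 328.75
  d_3 = (-0.35)·500 + (-0.10)·625 + (+0.60)·675 + (-0.45)·300 = 32.50
  d_4 = (-0.10)·500 + (-0.20)·625 + (-0.05)·675 + (+0.95)·300 = 76.25

d_2 = 328.75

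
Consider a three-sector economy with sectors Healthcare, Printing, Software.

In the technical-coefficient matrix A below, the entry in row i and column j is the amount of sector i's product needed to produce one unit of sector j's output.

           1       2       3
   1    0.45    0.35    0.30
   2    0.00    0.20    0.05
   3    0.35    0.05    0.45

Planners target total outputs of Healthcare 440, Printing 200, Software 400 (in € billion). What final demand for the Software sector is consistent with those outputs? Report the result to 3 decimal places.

I − A =
  [   0.55    -0.35    -0.30]
  [   0.00     0.80    -0.05]
  [  -0.35    -0.05     0.55]
d = (I − A) x:
  d_1 = (+0.55)·440 + (-0.35)·200 + (-0.30)·400 = 52.000
  d_2 = (+0.00)·440 + (+0.80)·200 + (-0.05)·400 = 140.000
  d_3 = (-0.35)·440 + (-0.05)·200 + (+0.55)·400 = 56.000

d_3 = 56.000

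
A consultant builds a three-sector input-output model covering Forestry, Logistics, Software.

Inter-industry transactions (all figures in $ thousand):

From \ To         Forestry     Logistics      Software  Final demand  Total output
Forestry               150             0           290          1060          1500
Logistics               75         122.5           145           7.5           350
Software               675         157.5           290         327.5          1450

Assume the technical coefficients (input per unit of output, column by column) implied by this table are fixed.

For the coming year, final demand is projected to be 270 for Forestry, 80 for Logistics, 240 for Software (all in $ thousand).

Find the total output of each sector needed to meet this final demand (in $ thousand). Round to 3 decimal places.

x_1 = 457.202, x_2 = 267.078, x_3 = 707.407

Technical coefficients a_ij = z_ij / X_j:
  a_11 = 150/1500 = 0.10, a_21 = 75/1500 = 0.05, a_31 = 675/1500 = 0.45
  a_12 = 0/350 = 0.00, a_22 = 122.5/350 = 0.35, a_32 = 157.5/350 = 0.45
  a_13 = 290/1450 = 0.20, a_23 = 145/1450 = 0.10, a_33 = 290/1450 = 0.20
I − A =
  [   0.90     0.00    -0.20]
  [  -0.05     0.65    -0.10]
  [  -0.45    -0.45     0.80]
Cofactors of I−A, C_ij = (−1)^(i+j)·(minor ij) (rows/columns in the sector order above):
  C_11 = (0.65)(0.80) − (-0.10)(-0.45) = 0.4750
  C_12 = −[(-0.05)(0.80) − (-0.10)(-0.45)] = 0.0850
  C_13 = (-0.05)(-0.45) − (0.65)(-0.45) = 0.3150
  C_21 = −[(0.00)(0.80) − (-0.20)(-0.45)] = 0.0900
  C_22 = (0.90)(0.80) − (-0.20)(-0.45) = 0.6300
  C_23 = −[(0.90)(-0.45) − (0.00)(-0.45)] = 0.4050
  C_31 = (0.00)(-0.10) − (-0.20)(0.65) = 0.1300
  C_32 = −[(0.90)(-0.10) − (-0.20)(-0.05)] = 0.1000
  C_33 = (0.90)(0.65) − (0.00)(-0.05) = 0.5850
det(I−A) = Σ_j (I−A)_1j·C_1j = (0.90)(0.4750) + (0.00)(0.0850) + (-0.20)(0.3150) = 0.3645
adj(I−A) = Cᵀ =
  [ 0.4750   0.0900   0.1300]
  [ 0.0850   0.6300   0.1000]
  [ 0.3150   0.4050   0.5850]
(I − A)⁻¹ = adj(I−A) / det(I−A) ≈
  [   1.3032     0.2469     0.3567]
  [   0.2332     1.7284     0.2743]
  [   0.8642     1.1111     1.6049]
x = (I − A)⁻¹ d = adj(I−A)·d / det(I−A), with det(I−A) = 0.3645:
  x_1 = (0.4750·270 + 0.0900·80 + 0.1300·240) / 0.3645 = 166.65 / 0.3645 ≈ 457.202
  x_2 = (0.0850·270 + 0.6300·80 + 0.1000·240) / 0.3645 = 97.35 / 0.3645 ≈ 267.078
  x_3 = (0.3150·270 + 0.4050·80 + 0.5850·240) / 0.3645 = 257.85 / 0.3645 ≈ 707.407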